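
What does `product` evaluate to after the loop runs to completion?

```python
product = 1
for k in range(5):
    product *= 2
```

Let's trace through this code step by step.

Initialize: product = 1
Entering loop: for k in range(5):
After iteration 1: k = 0, product = 2
After iteration 2: k = 1, product = 4
After iteration 3: k = 2, product = 8
After iteration 4: k = 3, product = 16
After iteration 5: k = 4, product = 32
Loop ends.

Final answer: 32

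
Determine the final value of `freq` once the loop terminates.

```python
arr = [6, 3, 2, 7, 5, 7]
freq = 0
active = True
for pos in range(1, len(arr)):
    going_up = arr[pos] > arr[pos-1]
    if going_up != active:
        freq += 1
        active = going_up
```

Let's trace through this code step by step.

Initialize: arr = [6, 3, 2, 7, 5, 7]
Initialize: freq = 0
Initialize: active = True
Entering loop: for pos in range(1, len(arr)):
After iteration 1: pos = 1, freq = 1, active = False, going_up = False
After iteration 2: pos = 2, freq = 1, active = False, going_up = False
After iteration 3: pos = 3, freq = 2, active = True, going_up = True
After iteration 4: pos = 4, freq = 3, active = False, going_up = False
After iteration 5: pos = 5, freq = 4, active = True, going_up = True
Loop ends.

Final answer: 4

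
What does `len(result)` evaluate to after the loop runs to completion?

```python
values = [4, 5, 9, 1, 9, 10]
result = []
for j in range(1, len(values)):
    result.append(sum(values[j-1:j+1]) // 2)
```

Let's trace through this code step by step.

Initialize: values = [4, 5, 9, 1, 9, 10]
Initialize: result = []
Entering loop: for j in range(1, len(values)):
After iteration 1: j = 1, result = [4]
After iteration 2: j = 2, result = [4, 7]
After iteration 3: j = 3, result = [4, 7, 5]
After iteration 4: j = 4, result = [4, 7, 5, 5]
After iteration 5: j = 5, result = [4, 7, 5, 5, 9]
Loop ends.
len(result) = 5

Final answer: 5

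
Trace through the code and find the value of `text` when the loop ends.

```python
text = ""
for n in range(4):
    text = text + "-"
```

Let's trace through this code step by step.

Initialize: text = ''
Entering loop: for n in range(4):
After iteration 1: n = 0, text = '-'
After iteration 2: n = 1, text = '--'
After iteration 3: n = 2, text = '---'
After iteration 4: n = 3, text = '----'
Loop ends.

Final answer: '----'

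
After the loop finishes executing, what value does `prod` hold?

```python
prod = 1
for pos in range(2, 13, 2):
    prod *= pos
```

Let's trace through this code step by step.

Initialize: prod = 1
Entering loop: for pos in range(2, 13, 2):
After iteration 1: pos = 2, prod = 2
After iteration 2: pos = 4, prod = 8
After iteration 3: pos = 6, prod = 48
After iteration 4: pos = 8, prod = 384
After iteration 5: pos = 10, prod = 3840
After iteration 6: pos = 12, prod = 46080
Loop ends.

Final answer: 46080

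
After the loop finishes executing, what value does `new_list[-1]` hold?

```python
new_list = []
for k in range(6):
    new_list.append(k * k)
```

Let's trace through this code step by step.

Initialize: new_list = []
Entering loop: for k in range(6):
After iteration 1: k = 0, new_list = [0]
After iteration 2: k = 1, new_list = [0, 1]
After iteration 3: k = 2, new_list = [0, 1, 4]
After iteration 4: k = 3, new_list = [0, 1, 4, 9]
After iteration 5: k = 4, new_list = [0, 1, 4, 9, 16]
After iteration 6: k = 5, new_list = [0, 1, 4, 9, 16, 25]
Loop ends.
new_list[-1] = 25

Final answer: 25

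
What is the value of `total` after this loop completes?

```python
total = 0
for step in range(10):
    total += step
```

Let's trace through this code step by step.

Initialize: total = 0
Entering loop: for step in range(10):
After iteration 1: step = 0, total = 0
After iteration 2: step = 1, total = 1
After iteration 3: step = 2, total = 3
After iteration 4: step = 3, total = 6
After iteration 5: step = 4, total = 10
After iteration 6: step = 5, total = 15
After iteration 7: step = 6, total = 21
After iteration 8: step = 7, total = 28
After iteration 9: step = 8, total = 36
After iteration 10: step = 9, total = 45
Loop ends.

Final answer: 45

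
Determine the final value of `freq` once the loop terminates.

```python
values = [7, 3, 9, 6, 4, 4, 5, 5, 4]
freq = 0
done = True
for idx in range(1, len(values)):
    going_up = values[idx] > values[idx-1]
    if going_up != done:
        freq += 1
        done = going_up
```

Let's trace through this code step by step.

Initialize: values = [7, 3, 9, 6, 4, 4, 5, 5, 4]
Initialize: freq = 0
Initialize: done = True
Entering loop: for idx in range(1, len(values)):
After iteration 1: idx = 1, freq = 1, done = False, going_up = False
After iteration 2: idx = 2, freq = 2, done = True, going_up = True
After iteration 3: idx = 3, freq = 3, done = False, going_up = False
After iteration 4: idx = 4, freq = 3, done = False, going_up = False
After iteration 5: idx = 5, freq = 3, done = False, going_up = False
After iteration 6: idx = 6, freq = 4, done = True, going_up = True
After iteration 7: idx = 7, freq = 5, done = False, going_up = False
After iteration 8: idx = 8, freq = 5, done = False, going_up = False
Loop ends.

Final answer: 5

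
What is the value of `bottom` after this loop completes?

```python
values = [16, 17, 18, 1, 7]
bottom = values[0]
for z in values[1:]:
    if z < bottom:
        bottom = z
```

Let's trace through this code step by step.

Initialize: values = [16, 17, 18, 1, 7]
Initialize: bottom = 16
Entering loop: for z in values[1:]:
After iteration 1: z = 17, bottom = 16
After iteration 2: z = 18, bottom = 16
After iteration 3: z = 1, bottom = 1
After iteration 4: z = 7, bottom = 1
Loop ends.

Final answer: 1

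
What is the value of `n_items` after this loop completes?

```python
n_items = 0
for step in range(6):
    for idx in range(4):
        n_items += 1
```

Let's trace through this code step by step.

Initialize: n_items = 0
Entering loop: for step in range(6):
After iteration 1: step = 0, n_items = 4
After iteration 2: step = 1, n_items = 8
After iteration 3: step = 2, n_items = 12
After iteration 4: step = 3, n_items = 16
After iteration 5: step = 4, n_items = 20
After iteration 6: step = 5, n_items = 24
Loop ends.

Final answer: 24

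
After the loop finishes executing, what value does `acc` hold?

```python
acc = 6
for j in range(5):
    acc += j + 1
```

Let's trace through this code step by step.

Initialize: acc = 6
Entering loop: for j in range(5):
After iteration 1: j = 0, acc = 7
After iteration 2: j = 1, acc = 9
After iteration 3: j = 2, acc = 12
After iteration 4: j = 3, acc = 16
After iteration 5: j = 4, acc = 21
Loop ends.

Final answer: 21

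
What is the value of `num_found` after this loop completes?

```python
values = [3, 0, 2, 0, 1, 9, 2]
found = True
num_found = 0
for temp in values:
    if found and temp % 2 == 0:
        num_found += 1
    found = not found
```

Let's trace through this code step by step.

Initialize: values = [3, 0, 2, 0, 1, 9, 2]
Initialize: found = True
Initialize: num_found = 0
Entering loop: for temp in values:
After iteration 1: temp = 3, found = False, num_found = 0
After iteration 2: temp = 0, found = True, num_found = 0
After iteration 3: temp = 2, found = False, num_found = 1
After iteration 4: temp = 0, found = True, num_found = 1
After iteration 5: temp = 1, found = False, num_found = 1
After iteration 6: temp = 9, found = True, num_found = 1
After iteration 7: temp = 2, found = False, num_found = 2
Loop ends.

Final answer: 2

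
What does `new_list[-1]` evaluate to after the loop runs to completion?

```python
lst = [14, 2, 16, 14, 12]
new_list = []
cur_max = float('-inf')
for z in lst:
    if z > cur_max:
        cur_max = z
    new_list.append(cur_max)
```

Let's trace through this code step by step.

Initialize: lst = [14, 2, 16, 14, 12]
Initialize: new_list = []
Initialize: cur_max = -inf
Entering loop: for z in lst:
After iteration 1: z = 14, new_list = [14], cur_max = 14
After iteration 2: z = 2, new_list = [14, 14], cur_max = 14
After iteration 3: z = 16, new_list = [14, 14, 16], cur_max = 16
After iteration 4: z = 14, new_list = [14, 14, 16, 16], cur_max = 16
After iteration 5: z = 12, new_list = [14, 14, 16, 16, 16], cur_max = 16
Loop ends.
new_list[-1] = 16

Final answer: 16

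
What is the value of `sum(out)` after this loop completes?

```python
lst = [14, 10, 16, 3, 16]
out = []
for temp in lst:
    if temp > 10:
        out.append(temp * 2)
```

Let's trace through this code step by step.

Initialize: lst = [14, 10, 16, 3, 16]
Initialize: out = []
Entering loop: for temp in lst:
After iteration 1: temp = 14, out = [28]
After iteration 2: temp = 10, out = [28]
After iteration 3: temp = 16, out = [28, 32]
After iteration 4: temp = 3, out = [28, 32]
After iteration 5: temp = 16, out = [28, 32, 32]
Loop ends.
sum(out) = 92

Final answer: 92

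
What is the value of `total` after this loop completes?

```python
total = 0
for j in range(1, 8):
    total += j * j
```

Let's trace through this code step by step.

Initialize: total = 0
Entering loop: for j in range(1, 8):
After iteration 1: j = 1, total = 1
After iteration 2: j = 2, total = 5
After iteration 3: j = 3, total = 14
After iteration 4: j = 4, total = 30
After iteration 5: j = 5, total = 55
After iteration 6: j = 6, total = 91
After iteration 7: j = 7, total = 140
Loop ends.

Final answer: 140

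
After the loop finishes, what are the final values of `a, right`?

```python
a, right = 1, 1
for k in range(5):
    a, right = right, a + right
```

Let's trace through this code step by step.

Initialize: a = 1
Initialize: right = 1
Entering loop: for k in range(5):
After iteration 1: k = 0, a = 1, right = 2
After iteration 2: k = 1, a = 2, right = 3
After iteration 3: k = 2, a = 3, right = 5
After iteration 4: k = 3, a = 5, right = 8
After iteration 5: k = 4, a = 8, right = 13
Loop ends.

Final answer: 8, 13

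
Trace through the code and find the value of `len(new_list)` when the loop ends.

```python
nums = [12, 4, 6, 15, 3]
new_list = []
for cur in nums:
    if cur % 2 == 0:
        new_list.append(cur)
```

Let's trace through this code step by step.

Initialize: nums = [12, 4, 6, 15, 3]
Initialize: new_list = []
Entering loop: for cur in nums:
After iteration 1: cur = 12, new_list = [12]
After iteration 2: cur = 4, new_list = [12, 4]
After iteration 3: cur = 6, new_list = [12, 4, 6]
After iteration 4: cur = 15, new_list = [12, 4, 6]
After iteration 5: cur = 3, new_list = [12, 4, 6]
Loop ends.
len(new_list) = 3

Final answer: 3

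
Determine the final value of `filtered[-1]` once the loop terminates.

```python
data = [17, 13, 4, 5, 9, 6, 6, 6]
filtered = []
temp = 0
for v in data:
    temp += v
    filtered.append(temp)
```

Let's trace through this code step by step.

Initialize: data = [17, 13, 4, 5, 9, 6, 6, 6]
Initialize: filtered = []
Initialize: temp = 0
Entering loop: for v in data:
After iteration 1: v = 17, filtered = [17], temp = 17
After iteration 2: v = 13, filtered = [17, 30], temp = 30
After iteration 3: v = 4, filtered = [17, 30, 34], temp = 34
After iteration 4: v = 5, filtered = [17, 30, 34, 39], temp = 39
After iteration 5: v = 9, filtered = [17, 30, 34, 39, 48], temp = 48
After iteration 6: v = 6, filtered = [17, 30, 34, 39, 48, 54], temp = 54
After iteration 7: v = 6, filtered = [17, 30, 34, 39, 48, 54, 60], temp = 60
After iteration 8: v = 6, filtered = [17, 30, 34, 39, 48, 54, 60, 66], temp = 66
Loop ends.
filtered[-1] = 66

Final answer: 66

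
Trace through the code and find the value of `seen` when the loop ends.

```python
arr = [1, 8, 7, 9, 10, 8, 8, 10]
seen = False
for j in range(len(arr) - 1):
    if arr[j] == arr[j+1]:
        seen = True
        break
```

Let's trace through this code step by step.

Initialize: arr = [1, 8, 7, 9, 10, 8, 8, 10]
Initialize: seen = False
Entering loop: for j in range(len(arr) - 1):
After iteration 1: j = 0, seen = False
After iteration 2: j = 1, seen = False
After iteration 3: j = 2, seen = False
After iteration 4: j = 3, seen = False
After iteration 5: j = 4, seen = False
After iteration 6: j = 5, seen = True
Loop ends.

Final answer: True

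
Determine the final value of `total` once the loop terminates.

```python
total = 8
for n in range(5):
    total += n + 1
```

Let's trace through this code step by step.

Initialize: total = 8
Entering loop: for n in range(5):
After iteration 1: n = 0, total = 9
After iteration 2: n = 1, total = 11
After iteration 3: n = 2, total = 14
After iteration 4: n = 3, total = 18
After iteration 5: n = 4, total = 23
Loop ends.

Final answer: 23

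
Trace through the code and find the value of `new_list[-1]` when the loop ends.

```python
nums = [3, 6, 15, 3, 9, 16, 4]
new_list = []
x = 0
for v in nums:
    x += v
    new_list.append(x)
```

Let's trace through this code step by step.

Initialize: nums = [3, 6, 15, 3, 9, 16, 4]
Initialize: new_list = []
Initialize: x = 0
Entering loop: for v in nums:
After iteration 1: v = 3, new_list = [3], x = 3
After iteration 2: v = 6, new_list = [3, 9], x = 9
After iteration 3: v = 15, new_list = [3, 9, 24], x = 24
After iteration 4: v = 3, new_list = [3, 9, 24, 27], x = 27
After iteration 5: v = 9, new_list = [3, 9, 24, 27, 36], x = 36
After iteration 6: v = 16, new_list = [3, 9, 24, 27, 36, 52], x = 52
After iteration 7: v = 4, new_list = [3, 9, 24, 27, 36, 52, 56], x = 56
Loop ends.
new_list[-1] = 56

Final answer: 56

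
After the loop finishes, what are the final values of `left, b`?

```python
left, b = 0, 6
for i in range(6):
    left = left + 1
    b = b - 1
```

Let's trace through this code step by step.

Initialize: left = 0
Initialize: b = 6
Entering loop: for i in range(6):
After iteration 1: i = 0, left = 1, b = 5
After iteration 2: i = 1, left = 2, b = 4
After iteration 3: i = 2, left = 3, b = 3
After iteration 4: i = 3, left = 4, b = 2
After iteration 5: i = 4, left = 5, b = 1
After iteration 6: i = 5, left = 6, b = 0
Loop ends.

Final answer: 6, 0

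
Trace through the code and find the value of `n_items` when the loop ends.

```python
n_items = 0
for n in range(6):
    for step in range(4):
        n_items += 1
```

Let's trace through this code step by step.

Initialize: n_items = 0
Entering loop: for n in range(6):
After iteration 1: n = 0, n_items = 4
After iteration 2: n = 1, n_items = 8
After iteration 3: n = 2, n_items = 12
After iteration 4: n = 3, n_items = 16
After iteration 5: n = 4, n_items = 20
After iteration 6: n = 5, n_items = 24
Loop ends.

Final answer: 24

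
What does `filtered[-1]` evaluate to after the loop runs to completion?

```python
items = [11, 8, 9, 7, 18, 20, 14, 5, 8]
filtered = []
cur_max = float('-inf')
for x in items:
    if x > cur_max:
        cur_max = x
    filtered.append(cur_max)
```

Let's trace through this code step by step.

Initialize: items = [11, 8, 9, 7, 18, 20, 14, 5, 8]
Initialize: filtered = []
Initialize: cur_max = -inf
Entering loop: for x in items:
After iteration 1: x = 11, filtered = [11], cur_max = 11
After iteration 2: x = 8, filtered = [11, 11], cur_max = 11
After iteration 3: x = 9, filtered = [11, 11, 11], cur_max = 11
After iteration 4: x = 7, filtered = [11, 11, 11, 11], cur_max = 11
After iteration 5: x = 18, filtered = [11, 11, 11, 11, 18], cur_max = 18
After iteration 6: x = 20, filtered = [11, 11, 11, 11, 18, 20], cur_max = 20
After iteration 7: x = 14, filtered = [11, 11, 11, 11, 18, 20, 20], cur_max = 20
After iteration 8: x = 5, filtered = [11, 11, 11, 11, 18, 20, 20, 20], cur_max = 20
After iteration 9: x = 8, filtered = [11, 11, 11, 11, 18, 20, 20, 20, 20], cur_max = 20
Loop ends.
filtered[-1] = 20

Final answer: 20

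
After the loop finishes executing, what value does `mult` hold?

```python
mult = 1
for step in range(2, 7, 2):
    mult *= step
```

Let's trace through this code step by step.

Initialize: mult = 1
Entering loop: for step in range(2, 7, 2):
After iteration 1: step = 2, mult = 2
After iteration 2: step = 4, mult = 8
After iteration 3: step = 6, mult = 48
Loop ends.

Final answer: 48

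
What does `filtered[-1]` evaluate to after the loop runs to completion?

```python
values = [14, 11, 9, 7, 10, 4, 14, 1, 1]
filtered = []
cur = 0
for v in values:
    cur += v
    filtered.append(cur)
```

Let's trace through this code step by step.

Initialize: values = [14, 11, 9, 7, 10, 4, 14, 1, 1]
Initialize: filtered = []
Initialize: cur = 0
Entering loop: for v in values:
After iteration 1: v = 14, filtered = [14], cur = 14
After iteration 2: v = 11, filtered = [14, 25], cur = 25
After iteration 3: v = 9, filtered = [14, 25, 34], cur = 34
After iteration 4: v = 7, filtered = [14, 25, 34, 41], cur = 41
After iteration 5: v = 10, filtered = [14, 25, 34, 41, 51], cur = 51
After iteration 6: v = 4, filtered = [14, 25, 34, 41, 51, 55], cur = 55
After iteration 7: v = 14, filtered = [14, 25, 34, 41, 51, 55, 69], cur = 69
After iteration 8: v = 1, filtered = [14, 25, 34, 41, 51, 55, 69, 70], cur = 70
After iteration 9: v = 1, filtered = [14, 25, 34, 41, 51, 55, 69, 70, 71], cur = 71
Loop ends.
filtered[-1] = 71

Final answer: 71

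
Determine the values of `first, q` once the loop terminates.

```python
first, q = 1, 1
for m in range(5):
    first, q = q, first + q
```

Let's trace through this code step by step.

Initialize: first = 1
Initialize: q = 1
Entering loop: for m in range(5):
After iteration 1: m = 0, first = 1, q = 2
After iteration 2: m = 1, first = 2, q = 3
After iteration 3: m = 2, first = 3, q = 5
After iteration 4: m = 3, first = 5, q = 8
After iteration 5: m = 4, first = 8, q = 13
Loop ends.

Final answer: 8, 13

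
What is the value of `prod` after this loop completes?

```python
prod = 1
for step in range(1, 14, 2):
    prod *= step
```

Let's trace through this code step by step.

Initialize: prod = 1
Entering loop: for step in range(1, 14, 2):
After iteration 1: step = 1, prod = 1
After iteration 2: step = 3, prod = 3
After iteration 3: step = 5, prod = 15
After iteration 4: step = 7, prod = 105
After iteration 5: step = 9, prod = 945
After iteration 6: step = 11, prod = 10395
After iteration 7: step = 13, prod = 135135
Loop ends.

Final answer: 135135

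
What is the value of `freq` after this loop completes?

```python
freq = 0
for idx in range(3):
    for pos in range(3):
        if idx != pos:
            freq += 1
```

Let's trace through this code step by step.

Initialize: freq = 0
Entering loop: for idx in range(3):
After iteration 1: idx = 0, freq = 2
After iteration 2: idx = 1, freq = 4
After iteration 3: idx = 2, freq = 6
Loop ends.

Final answer: 6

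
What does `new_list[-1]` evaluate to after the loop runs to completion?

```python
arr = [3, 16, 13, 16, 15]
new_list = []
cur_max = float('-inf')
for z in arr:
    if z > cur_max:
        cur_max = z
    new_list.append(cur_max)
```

Let's trace through this code step by step.

Initialize: arr = [3, 16, 13, 16, 15]
Initialize: new_list = []
Initialize: cur_max = -inf
Entering loop: for z in arr:
After iteration 1: z = 3, new_list = [3], cur_max = 3
After iteration 2: z = 16, new_list = [3, 16], cur_max = 16
After iteration 3: z = 13, new_list = [3, 16, 16], cur_max = 16
After iteration 4: z = 16, new_list = [3, 16, 16, 16], cur_max = 16
After iteration 5: z = 15, new_list = [3, 16, 16, 16, 16], cur_max = 16
Loop ends.
new_list[-1] = 16

Final answer: 16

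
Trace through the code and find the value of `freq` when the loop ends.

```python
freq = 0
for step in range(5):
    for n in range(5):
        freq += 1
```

Let's trace through this code step by step.

Initialize: freq = 0
Entering loop: for step in range(5):
After iteration 1: step = 0, freq = 5
After iteration 2: step = 1, freq = 10
After iteration 3: step = 2, freq = 15
After iteration 4: step = 3, freq = 20
After iteration 5: step = 4, freq = 25
Loop ends.

Final answer: 25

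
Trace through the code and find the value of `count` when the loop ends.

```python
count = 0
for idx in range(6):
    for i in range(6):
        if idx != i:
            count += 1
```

Let's trace through this code step by step.

Initialize: count = 0
Entering loop: for idx in range(6):
After iteration 1: idx = 0, count = 5
After iteration 2: idx = 1, count = 10
After iteration 3: idx = 2, count = 15
After iteration 4: idx = 3, count = 20
After iteration 5: idx = 4, count = 25
After iteration 6: idx = 5, count = 30
Loop ends.

Final answer: 30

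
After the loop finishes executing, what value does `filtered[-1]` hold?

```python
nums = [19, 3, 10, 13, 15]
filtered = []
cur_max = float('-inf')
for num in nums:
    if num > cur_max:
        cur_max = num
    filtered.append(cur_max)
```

Let's trace through this code step by step.

Initialize: nums = [19, 3, 10, 13, 15]
Initialize: filtered = []
Initialize: cur_max = -inf
Entering loop: for num in nums:
After iteration 1: num = 19, filtered = [19], cur_max = 19
After iteration 2: num = 3, filtered = [19, 19], cur_max = 19
After iteration 3: num = 10, filtered = [19, 19, 19], cur_max = 19
After iteration 4: num = 13, filtered = [19, 19, 19, 19], cur_max = 19
After iteration 5: num = 15, filtered = [19, 19, 19, 19, 19], cur_max = 19
Loop ends.
filtered[-1] = 19

Final answer: 19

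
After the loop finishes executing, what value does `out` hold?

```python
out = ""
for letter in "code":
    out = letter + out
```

Let's trace through this code step by step.

Initialize: out = ''
Entering loop: for letter in "code":
After iteration 1: letter = 'c', out = 'c'
After iteration 2: letter = 'o', out = 'oc'
After iteration 3: letter = 'd', out = 'doc'
After iteration 4: letter = 'e', out = 'edoc'
Loop ends.

Final answer: 'edoc'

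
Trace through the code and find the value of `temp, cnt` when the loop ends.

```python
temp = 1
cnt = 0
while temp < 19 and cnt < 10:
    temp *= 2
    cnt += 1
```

Let's trace through this code step by step.

Initialize: temp = 1
Initialize: cnt = 0
Entering loop: while temp < 19 and cnt < 10:
After iteration 1: temp = 2, cnt = 1
After iteration 2: temp = 4, cnt = 2
After iteration 3: temp = 8, cnt = 3
After iteration 4: temp = 16, cnt = 4
After iteration 5: temp = 32, cnt = 5
Loop ends.

Final answer: 32, 5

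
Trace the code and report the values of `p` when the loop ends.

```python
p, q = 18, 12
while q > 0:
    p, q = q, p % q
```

Let's trace through this code step by step.

Initialize: p = 18
Initialize: q = 12
Entering loop: while q > 0:
After iteration 1: p = 12, q = 6
After iteration 2: p = 6, q = 0
Loop ends.

Final answer: 6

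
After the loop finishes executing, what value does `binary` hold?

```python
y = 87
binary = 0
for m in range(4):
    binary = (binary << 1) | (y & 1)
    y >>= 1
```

Let's trace through this code step by step.

Initialize: y = 87
Initialize: binary = 0
Entering loop: for m in range(4):
After iteration 1: m = 0, y = 43, binary = 1
After iteration 2: m = 1, y = 21, binary = 3
After iteration 3: m = 2, y = 10, binary = 7
After iteration 4: m = 3, y = 5, binary = 14
Loop ends.

Final answer: 14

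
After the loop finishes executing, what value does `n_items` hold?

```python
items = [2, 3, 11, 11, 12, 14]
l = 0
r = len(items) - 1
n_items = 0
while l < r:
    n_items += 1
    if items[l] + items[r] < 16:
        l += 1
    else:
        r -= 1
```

Let's trace through this code step by step.

Initialize: items = [2, 3, 11, 11, 12, 14]
Initialize: l = 0
Initialize: r = 5
Initialize: n_items = 0
Entering loop: while l < r:
After iteration 1: l = 0, r = 4, n_items = 1
After iteration 2: l = 1, r = 4, n_items = 2
After iteration 3: l = 2, r = 4, n_items = 3
After iteration 4: l = 2, r = 3, n_items = 4
After iteration 5: l = 2, r = 2, n_items = 5
Loop ends.

Final answer: 5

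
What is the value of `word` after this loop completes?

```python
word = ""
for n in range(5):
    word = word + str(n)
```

Let's trace through this code step by step.

Initialize: word = ''
Entering loop: for n in range(5):
After iteration 1: n = 0, word = '0'
After iteration 2: n = 1, word = '01'
After iteration 3: n = 2, word = '012'
After iteration 4: n = 3, word = '0123'
After iteration 5: n = 4, word = '01234'
Loop ends.

Final answer: '01234'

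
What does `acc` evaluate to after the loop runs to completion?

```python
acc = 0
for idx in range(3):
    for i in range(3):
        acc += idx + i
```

Let's trace through this code step by step.

Initialize: acc = 0
Entering loop: for idx in range(3):
After iteration 1: idx = 0, acc = 3
After iteration 2: idx = 1, acc = 9
After iteration 3: idx = 2, acc = 18
Loop ends.

Final answer: 18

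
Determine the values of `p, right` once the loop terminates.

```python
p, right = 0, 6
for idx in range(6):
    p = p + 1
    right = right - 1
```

Let's trace through this code step by step.

Initialize: p = 0
Initialize: right = 6
Entering loop: for idx in range(6):
After iteration 1: idx = 0, p = 1, right = 5
After iteration 2: idx = 1, p = 2, right = 4
After iteration 3: idx = 2, p = 3, right = 3
After iteration 4: idx = 3, p = 4, right = 2
After iteration 5: idx = 4, p = 5, right = 1
After iteration 6: idx = 5, p = 6, right = 0
Loop ends.

Final answer: 6, 0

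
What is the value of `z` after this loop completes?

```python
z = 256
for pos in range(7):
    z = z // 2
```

Let's trace through this code step by step.

Initialize: z = 256
Entering loop: for pos in range(7):
After iteration 1: pos = 0, z = 128
After iteration 2: pos = 1, z = 64
After iteration 3: pos = 2, z = 32
After iteration 4: pos = 3, z = 16
After iteration 5: pos = 4, z = 8
After iteration 6: pos = 5, z = 4
After iteration 7: pos = 6, z = 2
Loop ends.

Final answer: 2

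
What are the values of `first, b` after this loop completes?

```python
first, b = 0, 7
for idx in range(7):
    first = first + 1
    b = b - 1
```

Let's trace through this code step by step.

Initialize: first = 0
Initialize: b = 7
Entering loop: for idx in range(7):
After iteration 1: idx = 0, first = 1, b = 6
After iteration 2: idx = 1, first = 2, b = 5
After iteration 3: idx = 2, first = 3, b = 4
After iteration 4: idx = 3, first = 4, b = 3
After iteration 5: idx = 4, first = 5, b = 2
After iteration 6: idx = 5, first = 6, b = 1
After iteration 7: idx = 6, first = 7, b = 0
Loop ends.

Final answer: 7, 0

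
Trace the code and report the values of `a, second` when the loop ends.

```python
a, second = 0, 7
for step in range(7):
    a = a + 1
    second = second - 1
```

Let's trace through this code step by step.

Initialize: a = 0
Initialize: second = 7
Entering loop: for step in range(7):
After iteration 1: step = 0, a = 1, second = 6
After iteration 2: step = 1, a = 2, second = 5
After iteration 3: step = 2, a = 3, second = 4
After iteration 4: step = 3, a = 4, second = 3
After iteration 5: step = 4, a = 5, second = 2
After iteration 6: step = 5, a = 6, second = 1
After iteration 7: step = 6, a = 7, second = 0
Loop ends.

Final answer: 7, 0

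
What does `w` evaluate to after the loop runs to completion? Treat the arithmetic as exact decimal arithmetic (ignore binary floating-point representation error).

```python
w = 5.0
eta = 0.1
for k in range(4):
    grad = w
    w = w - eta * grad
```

Let's trace through this code step by step.

Initialize: w = 5.0
Initialize: eta = 0.1
Entering loop: for k in range(4):
After iteration 1: k = 0, w = 4.5, grad = 5.0
After iteration 2: k = 1, w = 4.05, grad = 4.5
After iteration 3: k = 2, w = 3.645, grad = 4.05
After iteration 4: k = 3, w = 3.2805, grad = 3.645
Loop ends.

Final answer: 3.2805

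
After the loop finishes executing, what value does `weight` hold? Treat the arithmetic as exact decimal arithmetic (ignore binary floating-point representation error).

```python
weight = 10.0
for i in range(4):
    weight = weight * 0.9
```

Let's trace through this code step by step.

Initialize: weight = 10.0
Entering loop: for i in range(4):
After iteration 1: i = 0, weight = 9.0
After iteration 2: i = 1, weight = 8.1
After iteration 3: i = 2, weight = 7.29
After iteration 4: i = 3, weight = 6.561
Loop ends.

Final answer: 6.561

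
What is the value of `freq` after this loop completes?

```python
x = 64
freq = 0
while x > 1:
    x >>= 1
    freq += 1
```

Let's trace through this code step by step.

Initialize: x = 64
Initialize: freq = 0
Entering loop: while x > 1:
After iteration 1: x = 32, freq = 1
After iteration 2: x = 16, freq = 2
After iteration 3: x = 8, freq = 3
After iteration 4: x = 4, freq = 4
After iteration 5: x = 2, freq = 5
After iteration 6: x = 1, freq = 6
Loop ends.

Final answer: 6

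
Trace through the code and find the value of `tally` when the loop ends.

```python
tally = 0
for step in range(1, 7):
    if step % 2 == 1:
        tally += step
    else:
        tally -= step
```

Let's trace through this code step by step.

Initialize: tally = 0
Entering loop: for step in range(1, 7):
After iteration 1: step = 1, tally = 1
After iteration 2: step = 2, tally = -1
After iteration 3: step = 3, tally = 2
After iteration 4: step = 4, tally = -2
After iteration 5: step = 5, tally = 3
After iteration 6: step = 6, tally = -3
Loop ends.

Final answer: -3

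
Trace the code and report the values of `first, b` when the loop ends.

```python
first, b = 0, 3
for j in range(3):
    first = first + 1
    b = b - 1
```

Let's trace through this code step by step.

Initialize: first = 0
Initialize: b = 3
Entering loop: for j in range(3):
After iteration 1: j = 0, first = 1, b = 2
After iteration 2: j = 1, first = 2, b = 1
After iteration 3: j = 2, first = 3, b = 0
Loop ends.

Final answer: 3, 0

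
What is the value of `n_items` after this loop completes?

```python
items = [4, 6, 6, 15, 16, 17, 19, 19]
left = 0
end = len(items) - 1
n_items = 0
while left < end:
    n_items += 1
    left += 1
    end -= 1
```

Let's trace through this code step by step.

Initialize: items = [4, 6, 6, 15, 16, 17, 19, 19]
Initialize: left = 0
Initialize: end = 7
Initialize: n_items = 0
Entering loop: while left < end:
After iteration 1: left = 1, end = 6, n_items = 1
After iteration 2: left = 2, end = 5, n_items = 2
After iteration 3: left = 3, end = 4, n_items = 3
After iteration 4: left = 4, end = 3, n_items = 4
Loop ends.

Final answer: 4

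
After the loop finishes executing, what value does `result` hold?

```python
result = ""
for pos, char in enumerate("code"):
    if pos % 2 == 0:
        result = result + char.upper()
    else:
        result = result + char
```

Let's trace through this code step by step.

Initialize: result = ''
Entering loop: for pos, char in enumerate("code"):
After iteration 1: pos = 0, char = 'c', result = 'C'
After iteration 2: pos = 1, char = 'o', result = 'Co'
After iteration 3: pos = 2, char = 'd', result = 'CoD'
After iteration 4: pos = 3, char = 'e', result = 'CoDe'
Loop ends.

Final answer: 'CoDe'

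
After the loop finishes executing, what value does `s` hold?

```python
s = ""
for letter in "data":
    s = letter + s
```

Let's trace through this code step by step.

Initialize: s = ''
Entering loop: for letter in "data":
After iteration 1: letter = 'd', s = 'd'
After iteration 2: letter = 'a', s = 'ad'
After iteration 3: letter = 't', s = 'tad'
After iteration 4: letter = 'a', s = 'atad'
Loop ends.

Final answer: 'atad'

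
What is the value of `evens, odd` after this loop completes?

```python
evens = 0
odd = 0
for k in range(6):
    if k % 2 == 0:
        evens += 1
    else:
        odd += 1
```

Let's trace through this code step by step.

Initialize: evens = 0
Initialize: odd = 0
Entering loop: for k in range(6):
After iteration 1: k = 0, evens = 1, odd = 0
After iteration 2: k = 1, evens = 1, odd = 1
After iteration 3: k = 2, evens = 2, odd = 1
After iteration 4: k = 3, evens = 2, odd = 2
After iteration 5: k = 4, evens = 3, odd = 2
After iteration 6: k = 5, evens = 3, odd = 3
Loop ends.

Final answer: 3, 3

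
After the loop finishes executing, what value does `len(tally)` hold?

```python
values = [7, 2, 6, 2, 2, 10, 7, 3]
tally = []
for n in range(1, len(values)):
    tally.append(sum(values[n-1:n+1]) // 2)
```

Let's trace through this code step by step.

Initialize: values = [7, 2, 6, 2, 2, 10, 7, 3]
Initialize: tally = []
Entering loop: for n in range(1, len(values)):
After iteration 1: n = 1, tally = [4]
After iteration 2: n = 2, tally = [4, 4]
After iteration 3: n = 3, tally = [4, 4, 4]
After iteration 4: n = 4, tally = [4, 4, 4, 2]
After iteration 5: n = 5, tally = [4, 4, 4, 2, 6]
After iteration 6: n = 6, tally = [4, 4, 4, 2, 6, 8]
After iteration 7: n = 7, tally = [4, 4, 4, 2, 6, 8, 5]
Loop ends.
len(tally) = 7

Final answer: 7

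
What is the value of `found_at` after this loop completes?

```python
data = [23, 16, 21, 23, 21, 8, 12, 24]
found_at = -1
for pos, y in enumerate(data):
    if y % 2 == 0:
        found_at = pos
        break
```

Let's trace through this code step by step.

Initialize: data = [23, 16, 21, 23, 21, 8, 12, 24]
Initialize: found_at = -1
Entering loop: for pos, y in enumerate(data):
After iteration 1: pos = 0, y = 23, found_at = -1
After iteration 2: pos = 1, y = 16, found_at = 1
Loop ends.

Final answer: 1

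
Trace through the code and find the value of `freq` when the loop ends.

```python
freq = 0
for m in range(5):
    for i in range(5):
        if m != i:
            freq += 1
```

Let's trace through this code step by step.

Initialize: freq = 0
Entering loop: for m in range(5):
After iteration 1: m = 0, freq = 4
After iteration 2: m = 1, freq = 8
After iteration 3: m = 2, freq = 12
After iteration 4: m = 3, freq = 16
After iteration 5: m = 4, freq = 20
Loop ends.

Final answer: 20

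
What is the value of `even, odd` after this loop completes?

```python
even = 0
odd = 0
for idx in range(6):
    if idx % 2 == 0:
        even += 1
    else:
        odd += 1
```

Let's trace through this code step by step.

Initialize: even = 0
Initialize: odd = 0
Entering loop: for idx in range(6):
After iteration 1: idx = 0, even = 1, odd = 0
After iteration 2: idx = 1, even = 1, odd = 1
After iteration 3: idx = 2, even = 2, odd = 1
After iteration 4: idx = 3, even = 2, odd = 2
After iteration 5: idx = 4, even = 3, odd = 2
After iteration 6: idx = 5, even = 3, odd = 3
Loop ends.

Final answer: 3, 3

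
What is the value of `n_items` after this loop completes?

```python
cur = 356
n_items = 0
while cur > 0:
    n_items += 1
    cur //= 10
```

Let's trace through this code step by step.

Initialize: cur = 356
Initialize: n_items = 0
Entering loop: while cur > 0:
After iteration 1: cur = 35, n_items = 1
After iteration 2: cur = 3, n_items = 2
After iteration 3: cur = 0, n_items = 3
Loop ends.

Final answer: 3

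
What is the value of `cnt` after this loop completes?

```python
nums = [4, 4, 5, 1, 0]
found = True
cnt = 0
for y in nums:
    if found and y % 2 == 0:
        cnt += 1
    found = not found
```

Let's trace through this code step by step.

Initialize: nums = [4, 4, 5, 1, 0]
Initialize: found = True
Initialize: cnt = 0
Entering loop: for y in nums:
After iteration 1: y = 4, found = False, cnt = 1
After iteration 2: y = 4, found = True, cnt = 1
After iteration 3: y = 5, found = False, cnt = 1
After iteration 4: y = 1, found = True, cnt = 1
After iteration 5: y = 0, found = False, cnt = 2
Loop ends.

Final answer: 2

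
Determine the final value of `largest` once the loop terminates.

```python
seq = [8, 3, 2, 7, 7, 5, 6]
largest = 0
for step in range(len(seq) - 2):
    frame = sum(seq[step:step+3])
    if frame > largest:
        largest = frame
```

Let's trace through this code step by step.

Initialize: seq = [8, 3, 2, 7, 7, 5, 6]
Initialize: largest = 0
Entering loop: for step in range(len(seq) - 2):
After iteration 1: step = 0, largest = 13, frame = 13
After iteration 2: step = 1, largest = 13, frame = 12
After iteration 3: step = 2, largest = 16, frame = 16
After iteration 4: step = 3, largest = 19, frame = 19
After iteration 5: step = 4, largest = 19, frame = 18
Loop ends.

Final answer: 19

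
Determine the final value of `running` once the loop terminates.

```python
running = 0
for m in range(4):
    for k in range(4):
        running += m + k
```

Let's trace through this code step by step.

Initialize: running = 0
Entering loop: for m in range(4):
After iteration 1: m = 0, running = 6
After iteration 2: m = 1, running = 16
After iteration 3: m = 2, running = 30
After iteration 4: m = 3, running = 48
Loop ends.

Final answer: 48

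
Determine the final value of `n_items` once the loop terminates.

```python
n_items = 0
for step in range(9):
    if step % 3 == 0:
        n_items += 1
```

Let's trace through this code step by step.

Initialize: n_items = 0
Entering loop: for step in range(9):
After iteration 1: step = 0, n_items = 1
After iteration 2: step = 1, n_items = 1
After iteration 3: step = 2, n_items = 1
After iteration 4: step = 3, n_items = 2
After iteration 5: step = 4, n_items = 2
After iteration 6: step = 5, n_items = 2
After iteration 7: step = 6, n_items = 3
After iteration 8: step = 7, n_items = 3
After iteration 9: step = 8, n_items = 3
Loop ends.

Final answer: 3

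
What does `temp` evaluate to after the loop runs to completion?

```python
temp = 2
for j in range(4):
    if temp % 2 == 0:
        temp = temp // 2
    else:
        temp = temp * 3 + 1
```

Let's trace through this code step by step.

Initialize: temp = 2
Entering loop: for j in range(4):
After iteration 1: j = 0, temp = 1
After iteration 2: j = 1, temp = 4
After iteration 3: j = 2, temp = 2
After iteration 4: j = 3, temp = 1
Loop ends.

Final answer: 1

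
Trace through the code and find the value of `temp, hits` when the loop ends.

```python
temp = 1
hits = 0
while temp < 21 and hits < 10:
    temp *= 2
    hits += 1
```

Let's trace through this code step by step.

Initialize: temp = 1
Initialize: hits = 0
Entering loop: while temp < 21 and hits < 10:
After iteration 1: temp = 2, hits = 1
After iteration 2: temp = 4, hits = 2
After iteration 3: temp = 8, hits = 3
After iteration 4: temp = 16, hits = 4
After iteration 5: temp = 32, hits = 5
Loop ends.

Final answer: 32, 5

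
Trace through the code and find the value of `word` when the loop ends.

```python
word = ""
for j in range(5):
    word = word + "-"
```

Let's trace through this code step by step.

Initialize: word = ''
Entering loop: for j in range(5):
After iteration 1: j = 0, word = '-'
After iteration 2: j = 1, word = '--'
After iteration 3: j = 2, word = '---'
After iteration 4: j = 3, word = '----'
After iteration 5: j = 4, word = '-----'
Loop ends.

Final answer: '-----'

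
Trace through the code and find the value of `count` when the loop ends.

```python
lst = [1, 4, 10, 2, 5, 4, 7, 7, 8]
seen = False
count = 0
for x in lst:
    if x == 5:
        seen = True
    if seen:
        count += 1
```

Let's trace through this code step by step.

Initialize: lst = [1, 4, 10, 2, 5, 4, 7, 7, 8]
Initialize: seen = False
Initialize: count = 0
Entering loop: for x in lst:
After iteration 1: x = 1, seen = False, count = 0
After iteration 2: x = 4, seen = False, count = 0
After iteration 3: x = 10, seen = False, count = 0
After iteration 4: x = 2, seen = False, count = 0
After iteration 5: x = 5, seen = True, count = 1
After iteration 6: x = 4, seen = True, count = 2
After iteration 7: x = 7, seen = True, count = 3
After iteration 8: x = 7, seen = True, count = 4
After iteration 9: x = 8, seen = True, count = 5
Loop ends.

Final answer: 5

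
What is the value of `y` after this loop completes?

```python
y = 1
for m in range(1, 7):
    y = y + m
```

Let's trace through this code step by step.

Initialize: y = 1
Entering loop: for m in range(1, 7):
After iteration 1: m = 1, y = 2
After iteration 2: m = 2, y = 4
After iteration 3: m = 3, y = 7
After iteration 4: m = 4, y = 11
After iteration 5: m = 5, y = 16
After iteration 6: m = 6, y = 22
Loop ends.

Final answer: 22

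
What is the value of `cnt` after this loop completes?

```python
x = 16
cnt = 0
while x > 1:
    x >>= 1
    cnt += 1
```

Let's trace through this code step by step.

Initialize: x = 16
Initialize: cnt = 0
Entering loop: while x > 1:
After iteration 1: x = 8, cnt = 1
After iteration 2: x = 4, cnt = 2
After iteration 3: x = 2, cnt = 3
After iteration 4: x = 1, cnt = 4
Loop ends.

Final answer: 4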